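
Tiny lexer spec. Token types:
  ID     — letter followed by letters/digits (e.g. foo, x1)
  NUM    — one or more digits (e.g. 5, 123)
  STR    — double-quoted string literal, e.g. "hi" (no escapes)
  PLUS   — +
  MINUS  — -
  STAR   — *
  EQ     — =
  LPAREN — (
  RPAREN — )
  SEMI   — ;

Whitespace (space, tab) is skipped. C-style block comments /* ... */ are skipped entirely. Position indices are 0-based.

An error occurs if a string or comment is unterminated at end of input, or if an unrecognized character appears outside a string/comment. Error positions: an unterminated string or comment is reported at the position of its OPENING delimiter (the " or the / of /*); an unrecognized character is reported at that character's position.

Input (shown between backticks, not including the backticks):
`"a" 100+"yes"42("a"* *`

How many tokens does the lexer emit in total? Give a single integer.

Answer: 9

Derivation:
pos=0: enter STRING mode
pos=0: emit STR "a" (now at pos=3)
pos=4: emit NUM '100' (now at pos=7)
pos=7: emit PLUS '+'
pos=8: enter STRING mode
pos=8: emit STR "yes" (now at pos=13)
pos=13: emit NUM '42' (now at pos=15)
pos=15: emit LPAREN '('
pos=16: enter STRING mode
pos=16: emit STR "a" (now at pos=19)
pos=19: emit STAR '*'
pos=21: emit STAR '*'
DONE. 9 tokens: [STR, NUM, PLUS, STR, NUM, LPAREN, STR, STAR, STAR]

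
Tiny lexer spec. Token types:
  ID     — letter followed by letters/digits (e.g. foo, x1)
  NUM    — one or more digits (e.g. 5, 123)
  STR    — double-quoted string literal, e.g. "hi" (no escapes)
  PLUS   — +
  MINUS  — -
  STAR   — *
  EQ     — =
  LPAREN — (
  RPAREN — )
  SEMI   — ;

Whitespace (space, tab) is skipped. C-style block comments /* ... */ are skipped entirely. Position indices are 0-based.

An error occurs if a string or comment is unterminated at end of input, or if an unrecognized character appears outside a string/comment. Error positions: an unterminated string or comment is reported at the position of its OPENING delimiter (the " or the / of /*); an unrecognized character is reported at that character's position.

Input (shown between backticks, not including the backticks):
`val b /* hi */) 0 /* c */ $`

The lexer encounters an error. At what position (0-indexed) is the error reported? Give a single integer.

pos=0: emit ID 'val' (now at pos=3)
pos=4: emit ID 'b' (now at pos=5)
pos=6: enter COMMENT mode (saw '/*')
exit COMMENT mode (now at pos=14)
pos=14: emit RPAREN ')'
pos=16: emit NUM '0' (now at pos=17)
pos=18: enter COMMENT mode (saw '/*')
exit COMMENT mode (now at pos=25)
pos=26: ERROR — unrecognized char '$'

Answer: 26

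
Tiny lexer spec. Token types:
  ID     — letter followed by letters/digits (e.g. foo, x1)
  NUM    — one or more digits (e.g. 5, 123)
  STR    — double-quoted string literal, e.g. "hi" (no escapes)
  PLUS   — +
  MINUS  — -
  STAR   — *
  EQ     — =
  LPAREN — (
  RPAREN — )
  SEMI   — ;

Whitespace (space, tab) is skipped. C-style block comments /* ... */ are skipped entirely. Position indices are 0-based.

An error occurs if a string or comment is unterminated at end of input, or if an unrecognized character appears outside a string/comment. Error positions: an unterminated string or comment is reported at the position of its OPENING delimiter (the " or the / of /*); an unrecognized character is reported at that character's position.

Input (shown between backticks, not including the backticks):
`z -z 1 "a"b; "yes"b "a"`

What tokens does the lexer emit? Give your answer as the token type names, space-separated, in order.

pos=0: emit ID 'z' (now at pos=1)
pos=2: emit MINUS '-'
pos=3: emit ID 'z' (now at pos=4)
pos=5: emit NUM '1' (now at pos=6)
pos=7: enter STRING mode
pos=7: emit STR "a" (now at pos=10)
pos=10: emit ID 'b' (now at pos=11)
pos=11: emit SEMI ';'
pos=13: enter STRING mode
pos=13: emit STR "yes" (now at pos=18)
pos=18: emit ID 'b' (now at pos=19)
pos=20: enter STRING mode
pos=20: emit STR "a" (now at pos=23)
DONE. 10 tokens: [ID, MINUS, ID, NUM, STR, ID, SEMI, STR, ID, STR]

Answer: ID MINUS ID NUM STR ID SEMI STR ID STR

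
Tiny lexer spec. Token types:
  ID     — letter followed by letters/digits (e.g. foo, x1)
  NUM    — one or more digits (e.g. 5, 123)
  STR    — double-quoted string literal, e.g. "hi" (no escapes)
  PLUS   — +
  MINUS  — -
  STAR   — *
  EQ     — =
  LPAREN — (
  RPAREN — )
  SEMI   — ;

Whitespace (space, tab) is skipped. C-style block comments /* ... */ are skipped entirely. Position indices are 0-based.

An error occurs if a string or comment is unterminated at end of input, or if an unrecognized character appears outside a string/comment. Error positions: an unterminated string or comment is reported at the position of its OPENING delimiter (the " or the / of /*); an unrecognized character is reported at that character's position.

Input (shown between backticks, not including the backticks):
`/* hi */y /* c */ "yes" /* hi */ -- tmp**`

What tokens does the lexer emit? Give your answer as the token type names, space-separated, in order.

pos=0: enter COMMENT mode (saw '/*')
exit COMMENT mode (now at pos=8)
pos=8: emit ID 'y' (now at pos=9)
pos=10: enter COMMENT mode (saw '/*')
exit COMMENT mode (now at pos=17)
pos=18: enter STRING mode
pos=18: emit STR "yes" (now at pos=23)
pos=24: enter COMMENT mode (saw '/*')
exit COMMENT mode (now at pos=32)
pos=33: emit MINUS '-'
pos=34: emit MINUS '-'
pos=36: emit ID 'tmp' (now at pos=39)
pos=39: emit STAR '*'
pos=40: emit STAR '*'
DONE. 7 tokens: [ID, STR, MINUS, MINUS, ID, STAR, STAR]

Answer: ID STR MINUS MINUS ID STAR STAR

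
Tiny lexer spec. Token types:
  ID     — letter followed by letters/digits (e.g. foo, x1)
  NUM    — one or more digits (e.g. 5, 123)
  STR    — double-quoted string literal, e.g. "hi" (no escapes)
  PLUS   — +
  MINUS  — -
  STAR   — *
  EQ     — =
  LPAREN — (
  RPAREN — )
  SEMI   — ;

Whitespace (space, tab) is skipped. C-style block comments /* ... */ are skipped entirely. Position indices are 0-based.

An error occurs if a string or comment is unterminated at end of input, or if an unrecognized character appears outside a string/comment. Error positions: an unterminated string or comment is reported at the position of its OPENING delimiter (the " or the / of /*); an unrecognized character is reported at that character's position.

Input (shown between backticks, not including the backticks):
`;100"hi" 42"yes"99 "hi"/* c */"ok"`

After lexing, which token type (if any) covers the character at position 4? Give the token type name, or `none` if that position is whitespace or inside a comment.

Answer: STR

Derivation:
pos=0: emit SEMI ';'
pos=1: emit NUM '100' (now at pos=4)
pos=4: enter STRING mode
pos=4: emit STR "hi" (now at pos=8)
pos=9: emit NUM '42' (now at pos=11)
pos=11: enter STRING mode
pos=11: emit STR "yes" (now at pos=16)
pos=16: emit NUM '99' (now at pos=18)
pos=19: enter STRING mode
pos=19: emit STR "hi" (now at pos=23)
pos=23: enter COMMENT mode (saw '/*')
exit COMMENT mode (now at pos=30)
pos=30: enter STRING mode
pos=30: emit STR "ok" (now at pos=34)
DONE. 8 tokens: [SEMI, NUM, STR, NUM, STR, NUM, STR, STR]
Position 4: char is '"' -> STR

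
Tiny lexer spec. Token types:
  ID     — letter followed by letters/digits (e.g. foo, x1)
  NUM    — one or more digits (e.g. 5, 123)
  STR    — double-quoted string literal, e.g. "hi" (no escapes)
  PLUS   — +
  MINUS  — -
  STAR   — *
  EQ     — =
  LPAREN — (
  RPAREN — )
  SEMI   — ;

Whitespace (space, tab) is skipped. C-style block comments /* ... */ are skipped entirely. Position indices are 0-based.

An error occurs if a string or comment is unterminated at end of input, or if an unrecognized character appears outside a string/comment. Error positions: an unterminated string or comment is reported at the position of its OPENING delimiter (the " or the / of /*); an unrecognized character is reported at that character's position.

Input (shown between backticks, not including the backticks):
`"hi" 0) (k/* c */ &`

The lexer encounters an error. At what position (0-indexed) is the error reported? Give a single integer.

pos=0: enter STRING mode
pos=0: emit STR "hi" (now at pos=4)
pos=5: emit NUM '0' (now at pos=6)
pos=6: emit RPAREN ')'
pos=8: emit LPAREN '('
pos=9: emit ID 'k' (now at pos=10)
pos=10: enter COMMENT mode (saw '/*')
exit COMMENT mode (now at pos=17)
pos=18: ERROR — unrecognized char '&'

Answer: 18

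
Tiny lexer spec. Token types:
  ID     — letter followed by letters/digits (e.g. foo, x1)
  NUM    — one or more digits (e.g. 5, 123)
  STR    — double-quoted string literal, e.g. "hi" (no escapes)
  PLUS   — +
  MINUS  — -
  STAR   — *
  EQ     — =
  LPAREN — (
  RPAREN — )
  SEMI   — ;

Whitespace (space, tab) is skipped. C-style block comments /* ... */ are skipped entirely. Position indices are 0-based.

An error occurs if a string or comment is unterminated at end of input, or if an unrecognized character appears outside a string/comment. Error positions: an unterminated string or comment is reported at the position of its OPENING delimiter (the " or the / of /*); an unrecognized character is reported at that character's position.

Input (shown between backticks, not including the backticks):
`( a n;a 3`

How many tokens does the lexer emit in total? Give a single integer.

pos=0: emit LPAREN '('
pos=2: emit ID 'a' (now at pos=3)
pos=4: emit ID 'n' (now at pos=5)
pos=5: emit SEMI ';'
pos=6: emit ID 'a' (now at pos=7)
pos=8: emit NUM '3' (now at pos=9)
DONE. 6 tokens: [LPAREN, ID, ID, SEMI, ID, NUM]

Answer: 6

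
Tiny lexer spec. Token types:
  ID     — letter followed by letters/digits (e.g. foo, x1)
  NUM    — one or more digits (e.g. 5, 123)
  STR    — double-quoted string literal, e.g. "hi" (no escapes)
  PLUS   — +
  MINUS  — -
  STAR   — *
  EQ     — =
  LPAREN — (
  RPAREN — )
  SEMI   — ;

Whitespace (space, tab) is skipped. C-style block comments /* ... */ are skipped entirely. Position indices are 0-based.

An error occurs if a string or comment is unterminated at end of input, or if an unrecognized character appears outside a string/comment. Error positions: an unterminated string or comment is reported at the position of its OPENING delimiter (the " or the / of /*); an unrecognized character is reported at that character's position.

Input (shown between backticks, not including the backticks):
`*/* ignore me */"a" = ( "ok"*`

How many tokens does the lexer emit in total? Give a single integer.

pos=0: emit STAR '*'
pos=1: enter COMMENT mode (saw '/*')
exit COMMENT mode (now at pos=16)
pos=16: enter STRING mode
pos=16: emit STR "a" (now at pos=19)
pos=20: emit EQ '='
pos=22: emit LPAREN '('
pos=24: enter STRING mode
pos=24: emit STR "ok" (now at pos=28)
pos=28: emit STAR '*'
DONE. 6 tokens: [STAR, STR, EQ, LPAREN, STR, STAR]

Answer: 6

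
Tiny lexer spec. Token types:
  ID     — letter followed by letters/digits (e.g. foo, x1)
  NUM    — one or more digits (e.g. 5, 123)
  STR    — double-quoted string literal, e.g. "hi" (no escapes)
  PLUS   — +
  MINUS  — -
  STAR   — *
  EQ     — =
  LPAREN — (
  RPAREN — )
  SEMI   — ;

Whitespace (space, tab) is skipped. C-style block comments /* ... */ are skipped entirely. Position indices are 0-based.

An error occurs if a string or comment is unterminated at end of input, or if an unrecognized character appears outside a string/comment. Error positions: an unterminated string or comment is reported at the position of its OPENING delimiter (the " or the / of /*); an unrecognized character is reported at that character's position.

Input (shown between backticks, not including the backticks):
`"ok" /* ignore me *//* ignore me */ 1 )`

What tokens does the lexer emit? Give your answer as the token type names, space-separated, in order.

pos=0: enter STRING mode
pos=0: emit STR "ok" (now at pos=4)
pos=5: enter COMMENT mode (saw '/*')
exit COMMENT mode (now at pos=20)
pos=20: enter COMMENT mode (saw '/*')
exit COMMENT mode (now at pos=35)
pos=36: emit NUM '1' (now at pos=37)
pos=38: emit RPAREN ')'
DONE. 3 tokens: [STR, NUM, RPAREN]

Answer: STR NUM RPAREN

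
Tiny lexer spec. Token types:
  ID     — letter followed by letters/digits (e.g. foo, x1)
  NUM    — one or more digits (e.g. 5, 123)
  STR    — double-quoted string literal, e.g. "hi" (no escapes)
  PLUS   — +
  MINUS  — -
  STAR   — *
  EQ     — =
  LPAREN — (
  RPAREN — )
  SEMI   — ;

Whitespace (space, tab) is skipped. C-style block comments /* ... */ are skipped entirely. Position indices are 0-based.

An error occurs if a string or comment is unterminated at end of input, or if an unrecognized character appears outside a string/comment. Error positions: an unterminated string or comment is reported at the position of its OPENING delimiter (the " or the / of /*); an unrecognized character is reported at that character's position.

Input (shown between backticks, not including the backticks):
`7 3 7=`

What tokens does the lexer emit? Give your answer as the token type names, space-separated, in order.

Answer: NUM NUM NUM EQ

Derivation:
pos=0: emit NUM '7' (now at pos=1)
pos=2: emit NUM '3' (now at pos=3)
pos=4: emit NUM '7' (now at pos=5)
pos=5: emit EQ '='
DONE. 4 tokens: [NUM, NUM, NUM, EQ]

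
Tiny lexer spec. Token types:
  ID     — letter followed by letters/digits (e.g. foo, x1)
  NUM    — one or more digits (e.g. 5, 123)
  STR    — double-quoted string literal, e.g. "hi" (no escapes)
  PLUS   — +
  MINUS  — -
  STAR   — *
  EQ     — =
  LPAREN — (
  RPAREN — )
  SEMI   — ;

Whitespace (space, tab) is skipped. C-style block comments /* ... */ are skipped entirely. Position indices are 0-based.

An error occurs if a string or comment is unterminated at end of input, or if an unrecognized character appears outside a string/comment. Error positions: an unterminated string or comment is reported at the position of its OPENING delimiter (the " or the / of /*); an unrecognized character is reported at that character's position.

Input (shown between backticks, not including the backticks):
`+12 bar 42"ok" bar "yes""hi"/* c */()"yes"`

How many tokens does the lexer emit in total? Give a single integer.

Answer: 11

Derivation:
pos=0: emit PLUS '+'
pos=1: emit NUM '12' (now at pos=3)
pos=4: emit ID 'bar' (now at pos=7)
pos=8: emit NUM '42' (now at pos=10)
pos=10: enter STRING mode
pos=10: emit STR "ok" (now at pos=14)
pos=15: emit ID 'bar' (now at pos=18)
pos=19: enter STRING mode
pos=19: emit STR "yes" (now at pos=24)
pos=24: enter STRING mode
pos=24: emit STR "hi" (now at pos=28)
pos=28: enter COMMENT mode (saw '/*')
exit COMMENT mode (now at pos=35)
pos=35: emit LPAREN '('
pos=36: emit RPAREN ')'
pos=37: enter STRING mode
pos=37: emit STR "yes" (now at pos=42)
DONE. 11 tokens: [PLUS, NUM, ID, NUM, STR, ID, STR, STR, LPAREN, RPAREN, STR]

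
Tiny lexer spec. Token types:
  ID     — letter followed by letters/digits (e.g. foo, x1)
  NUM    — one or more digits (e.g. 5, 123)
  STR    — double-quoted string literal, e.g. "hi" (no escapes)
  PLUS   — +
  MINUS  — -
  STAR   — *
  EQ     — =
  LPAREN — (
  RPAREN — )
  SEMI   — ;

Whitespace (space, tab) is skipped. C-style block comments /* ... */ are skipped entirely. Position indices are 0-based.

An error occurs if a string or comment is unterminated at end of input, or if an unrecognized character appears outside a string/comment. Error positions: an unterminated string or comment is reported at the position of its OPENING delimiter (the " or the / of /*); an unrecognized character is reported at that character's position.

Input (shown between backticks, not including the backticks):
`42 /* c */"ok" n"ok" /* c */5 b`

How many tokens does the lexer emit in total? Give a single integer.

Answer: 6

Derivation:
pos=0: emit NUM '42' (now at pos=2)
pos=3: enter COMMENT mode (saw '/*')
exit COMMENT mode (now at pos=10)
pos=10: enter STRING mode
pos=10: emit STR "ok" (now at pos=14)
pos=15: emit ID 'n' (now at pos=16)
pos=16: enter STRING mode
pos=16: emit STR "ok" (now at pos=20)
pos=21: enter COMMENT mode (saw '/*')
exit COMMENT mode (now at pos=28)
pos=28: emit NUM '5' (now at pos=29)
pos=30: emit ID 'b' (now at pos=31)
DONE. 6 tokens: [NUM, STR, ID, STR, NUM, ID]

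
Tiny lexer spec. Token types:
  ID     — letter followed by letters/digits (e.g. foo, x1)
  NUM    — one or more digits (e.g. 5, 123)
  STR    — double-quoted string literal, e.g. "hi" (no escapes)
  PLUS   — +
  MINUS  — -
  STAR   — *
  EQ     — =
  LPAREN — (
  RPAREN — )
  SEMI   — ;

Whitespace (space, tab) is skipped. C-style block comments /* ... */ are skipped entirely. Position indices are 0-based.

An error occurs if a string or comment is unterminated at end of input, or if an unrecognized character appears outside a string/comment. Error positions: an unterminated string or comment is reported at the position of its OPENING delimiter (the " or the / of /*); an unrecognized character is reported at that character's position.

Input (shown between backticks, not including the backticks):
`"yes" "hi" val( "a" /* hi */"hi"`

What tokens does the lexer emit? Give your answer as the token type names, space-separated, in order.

pos=0: enter STRING mode
pos=0: emit STR "yes" (now at pos=5)
pos=6: enter STRING mode
pos=6: emit STR "hi" (now at pos=10)
pos=11: emit ID 'val' (now at pos=14)
pos=14: emit LPAREN '('
pos=16: enter STRING mode
pos=16: emit STR "a" (now at pos=19)
pos=20: enter COMMENT mode (saw '/*')
exit COMMENT mode (now at pos=28)
pos=28: enter STRING mode
pos=28: emit STR "hi" (now at pos=32)
DONE. 6 tokens: [STR, STR, ID, LPAREN, STR, STR]

Answer: STR STR ID LPAREN STR STR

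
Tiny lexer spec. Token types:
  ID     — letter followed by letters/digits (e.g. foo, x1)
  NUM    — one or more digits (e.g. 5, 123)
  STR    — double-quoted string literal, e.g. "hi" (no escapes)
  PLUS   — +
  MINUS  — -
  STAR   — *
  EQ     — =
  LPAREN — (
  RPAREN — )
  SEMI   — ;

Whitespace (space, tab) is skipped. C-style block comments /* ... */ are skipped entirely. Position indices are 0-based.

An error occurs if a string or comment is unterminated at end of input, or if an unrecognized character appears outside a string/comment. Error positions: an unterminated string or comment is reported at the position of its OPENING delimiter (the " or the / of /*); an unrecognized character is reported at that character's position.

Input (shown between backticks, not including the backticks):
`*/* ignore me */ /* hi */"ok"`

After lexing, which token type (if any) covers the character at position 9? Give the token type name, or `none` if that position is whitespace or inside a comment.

pos=0: emit STAR '*'
pos=1: enter COMMENT mode (saw '/*')
exit COMMENT mode (now at pos=16)
pos=17: enter COMMENT mode (saw '/*')
exit COMMENT mode (now at pos=25)
pos=25: enter STRING mode
pos=25: emit STR "ok" (now at pos=29)
DONE. 2 tokens: [STAR, STR]
Position 9: char is 'e' -> none

Answer: none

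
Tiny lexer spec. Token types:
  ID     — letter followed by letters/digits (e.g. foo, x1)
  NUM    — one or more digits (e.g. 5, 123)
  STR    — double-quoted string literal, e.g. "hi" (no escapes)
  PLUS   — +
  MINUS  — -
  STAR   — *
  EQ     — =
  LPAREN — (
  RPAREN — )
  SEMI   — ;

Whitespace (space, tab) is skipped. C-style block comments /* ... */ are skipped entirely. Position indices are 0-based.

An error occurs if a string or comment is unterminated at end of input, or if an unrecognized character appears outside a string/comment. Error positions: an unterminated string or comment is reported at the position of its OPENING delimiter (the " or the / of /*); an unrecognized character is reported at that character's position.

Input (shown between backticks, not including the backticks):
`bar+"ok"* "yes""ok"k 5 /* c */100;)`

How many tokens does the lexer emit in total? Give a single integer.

Answer: 11

Derivation:
pos=0: emit ID 'bar' (now at pos=3)
pos=3: emit PLUS '+'
pos=4: enter STRING mode
pos=4: emit STR "ok" (now at pos=8)
pos=8: emit STAR '*'
pos=10: enter STRING mode
pos=10: emit STR "yes" (now at pos=15)
pos=15: enter STRING mode
pos=15: emit STR "ok" (now at pos=19)
pos=19: emit ID 'k' (now at pos=20)
pos=21: emit NUM '5' (now at pos=22)
pos=23: enter COMMENT mode (saw '/*')
exit COMMENT mode (now at pos=30)
pos=30: emit NUM '100' (now at pos=33)
pos=33: emit SEMI ';'
pos=34: emit RPAREN ')'
DONE. 11 tokens: [ID, PLUS, STR, STAR, STR, STR, ID, NUM, NUM, SEMI, RPAREN]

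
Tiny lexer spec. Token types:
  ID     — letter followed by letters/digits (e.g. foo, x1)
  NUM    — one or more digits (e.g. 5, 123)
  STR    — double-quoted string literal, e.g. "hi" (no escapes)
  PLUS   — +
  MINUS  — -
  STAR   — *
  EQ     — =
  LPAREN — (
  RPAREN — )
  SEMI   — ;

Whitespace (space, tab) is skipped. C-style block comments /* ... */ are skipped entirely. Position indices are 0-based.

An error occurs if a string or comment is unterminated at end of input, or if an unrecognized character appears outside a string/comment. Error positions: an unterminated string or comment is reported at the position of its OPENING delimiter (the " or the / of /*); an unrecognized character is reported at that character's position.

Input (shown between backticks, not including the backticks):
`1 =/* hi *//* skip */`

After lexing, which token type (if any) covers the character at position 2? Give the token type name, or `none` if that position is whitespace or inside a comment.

pos=0: emit NUM '1' (now at pos=1)
pos=2: emit EQ '='
pos=3: enter COMMENT mode (saw '/*')
exit COMMENT mode (now at pos=11)
pos=11: enter COMMENT mode (saw '/*')
exit COMMENT mode (now at pos=21)
DONE. 2 tokens: [NUM, EQ]
Position 2: char is '=' -> EQ

Answer: EQ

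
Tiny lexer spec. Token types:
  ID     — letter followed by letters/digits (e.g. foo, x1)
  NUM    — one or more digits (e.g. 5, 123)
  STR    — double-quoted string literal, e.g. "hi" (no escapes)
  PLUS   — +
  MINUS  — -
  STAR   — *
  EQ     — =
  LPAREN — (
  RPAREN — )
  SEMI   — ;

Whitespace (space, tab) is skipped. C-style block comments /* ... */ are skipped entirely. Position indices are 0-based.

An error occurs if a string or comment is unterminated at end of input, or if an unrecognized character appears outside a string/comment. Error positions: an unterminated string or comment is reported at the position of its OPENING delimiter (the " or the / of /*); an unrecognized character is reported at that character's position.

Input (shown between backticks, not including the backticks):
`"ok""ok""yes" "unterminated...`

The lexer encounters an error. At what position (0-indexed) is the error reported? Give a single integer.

Answer: 14

Derivation:
pos=0: enter STRING mode
pos=0: emit STR "ok" (now at pos=4)
pos=4: enter STRING mode
pos=4: emit STR "ok" (now at pos=8)
pos=8: enter STRING mode
pos=8: emit STR "yes" (now at pos=13)
pos=14: enter STRING mode
pos=14: ERROR — unterminated string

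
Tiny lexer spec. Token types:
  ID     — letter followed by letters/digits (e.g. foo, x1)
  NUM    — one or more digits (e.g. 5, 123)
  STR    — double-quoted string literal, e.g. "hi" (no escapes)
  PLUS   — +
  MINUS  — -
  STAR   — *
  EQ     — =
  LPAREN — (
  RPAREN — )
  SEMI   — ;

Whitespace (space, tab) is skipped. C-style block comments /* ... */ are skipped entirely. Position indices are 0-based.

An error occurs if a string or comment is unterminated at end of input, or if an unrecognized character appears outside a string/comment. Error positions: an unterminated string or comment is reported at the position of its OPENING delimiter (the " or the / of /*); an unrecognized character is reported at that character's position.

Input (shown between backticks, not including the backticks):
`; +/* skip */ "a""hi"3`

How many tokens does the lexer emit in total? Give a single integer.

pos=0: emit SEMI ';'
pos=2: emit PLUS '+'
pos=3: enter COMMENT mode (saw '/*')
exit COMMENT mode (now at pos=13)
pos=14: enter STRING mode
pos=14: emit STR "a" (now at pos=17)
pos=17: enter STRING mode
pos=17: emit STR "hi" (now at pos=21)
pos=21: emit NUM '3' (now at pos=22)
DONE. 5 tokens: [SEMI, PLUS, STR, STR, NUM]

Answer: 5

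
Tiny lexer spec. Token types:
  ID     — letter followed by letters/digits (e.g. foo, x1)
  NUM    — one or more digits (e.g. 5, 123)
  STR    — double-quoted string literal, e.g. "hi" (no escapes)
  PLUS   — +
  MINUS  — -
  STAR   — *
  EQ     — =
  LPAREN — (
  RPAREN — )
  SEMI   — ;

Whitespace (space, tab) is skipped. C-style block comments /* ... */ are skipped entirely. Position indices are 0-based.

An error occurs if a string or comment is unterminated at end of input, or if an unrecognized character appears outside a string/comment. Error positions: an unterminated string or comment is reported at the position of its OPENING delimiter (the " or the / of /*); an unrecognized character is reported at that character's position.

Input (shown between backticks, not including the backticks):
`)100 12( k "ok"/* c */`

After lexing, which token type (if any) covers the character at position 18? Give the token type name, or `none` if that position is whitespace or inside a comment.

pos=0: emit RPAREN ')'
pos=1: emit NUM '100' (now at pos=4)
pos=5: emit NUM '12' (now at pos=7)
pos=7: emit LPAREN '('
pos=9: emit ID 'k' (now at pos=10)
pos=11: enter STRING mode
pos=11: emit STR "ok" (now at pos=15)
pos=15: enter COMMENT mode (saw '/*')
exit COMMENT mode (now at pos=22)
DONE. 6 tokens: [RPAREN, NUM, NUM, LPAREN, ID, STR]
Position 18: char is 'c' -> none

Answer: none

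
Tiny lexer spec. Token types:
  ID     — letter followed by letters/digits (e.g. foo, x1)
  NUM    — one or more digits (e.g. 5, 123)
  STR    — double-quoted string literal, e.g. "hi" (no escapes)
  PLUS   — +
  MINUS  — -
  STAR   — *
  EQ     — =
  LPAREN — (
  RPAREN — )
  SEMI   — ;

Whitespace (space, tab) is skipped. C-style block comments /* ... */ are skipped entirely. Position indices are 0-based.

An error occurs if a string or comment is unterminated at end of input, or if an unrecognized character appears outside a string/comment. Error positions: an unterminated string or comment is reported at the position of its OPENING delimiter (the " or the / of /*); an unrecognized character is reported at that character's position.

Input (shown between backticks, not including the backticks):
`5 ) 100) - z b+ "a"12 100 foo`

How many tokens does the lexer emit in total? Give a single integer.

Answer: 12

Derivation:
pos=0: emit NUM '5' (now at pos=1)
pos=2: emit RPAREN ')'
pos=4: emit NUM '100' (now at pos=7)
pos=7: emit RPAREN ')'
pos=9: emit MINUS '-'
pos=11: emit ID 'z' (now at pos=12)
pos=13: emit ID 'b' (now at pos=14)
pos=14: emit PLUS '+'
pos=16: enter STRING mode
pos=16: emit STR "a" (now at pos=19)
pos=19: emit NUM '12' (now at pos=21)
pos=22: emit NUM '100' (now at pos=25)
pos=26: emit ID 'foo' (now at pos=29)
DONE. 12 tokens: [NUM, RPAREN, NUM, RPAREN, MINUS, ID, ID, PLUS, STR, NUM, NUM, ID]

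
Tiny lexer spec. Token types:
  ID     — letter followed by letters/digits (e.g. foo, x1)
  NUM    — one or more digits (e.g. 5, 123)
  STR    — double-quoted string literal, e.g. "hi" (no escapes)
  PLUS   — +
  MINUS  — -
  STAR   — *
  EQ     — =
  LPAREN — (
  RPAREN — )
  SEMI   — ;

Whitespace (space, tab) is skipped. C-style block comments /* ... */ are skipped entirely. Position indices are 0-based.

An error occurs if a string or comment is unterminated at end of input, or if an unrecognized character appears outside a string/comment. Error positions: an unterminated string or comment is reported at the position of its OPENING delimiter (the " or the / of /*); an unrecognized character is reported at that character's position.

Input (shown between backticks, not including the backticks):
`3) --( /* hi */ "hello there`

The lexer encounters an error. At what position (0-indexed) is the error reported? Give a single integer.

Answer: 16

Derivation:
pos=0: emit NUM '3' (now at pos=1)
pos=1: emit RPAREN ')'
pos=3: emit MINUS '-'
pos=4: emit MINUS '-'
pos=5: emit LPAREN '('
pos=7: enter COMMENT mode (saw '/*')
exit COMMENT mode (now at pos=15)
pos=16: enter STRING mode
pos=16: ERROR — unterminated string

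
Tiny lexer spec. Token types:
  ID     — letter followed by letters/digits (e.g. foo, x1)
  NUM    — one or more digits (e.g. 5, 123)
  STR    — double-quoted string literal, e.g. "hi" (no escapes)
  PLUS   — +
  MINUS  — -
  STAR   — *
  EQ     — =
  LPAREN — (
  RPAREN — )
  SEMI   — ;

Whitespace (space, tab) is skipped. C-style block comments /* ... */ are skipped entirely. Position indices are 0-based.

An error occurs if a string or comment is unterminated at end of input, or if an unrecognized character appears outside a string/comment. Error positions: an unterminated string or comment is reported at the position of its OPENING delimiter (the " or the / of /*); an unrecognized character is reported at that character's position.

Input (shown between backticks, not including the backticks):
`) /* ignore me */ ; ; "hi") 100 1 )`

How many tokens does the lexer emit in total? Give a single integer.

pos=0: emit RPAREN ')'
pos=2: enter COMMENT mode (saw '/*')
exit COMMENT mode (now at pos=17)
pos=18: emit SEMI ';'
pos=20: emit SEMI ';'
pos=22: enter STRING mode
pos=22: emit STR "hi" (now at pos=26)
pos=26: emit RPAREN ')'
pos=28: emit NUM '100' (now at pos=31)
pos=32: emit NUM '1' (now at pos=33)
pos=34: emit RPAREN ')'
DONE. 8 tokens: [RPAREN, SEMI, SEMI, STR, RPAREN, NUM, NUM, RPAREN]

Answer: 8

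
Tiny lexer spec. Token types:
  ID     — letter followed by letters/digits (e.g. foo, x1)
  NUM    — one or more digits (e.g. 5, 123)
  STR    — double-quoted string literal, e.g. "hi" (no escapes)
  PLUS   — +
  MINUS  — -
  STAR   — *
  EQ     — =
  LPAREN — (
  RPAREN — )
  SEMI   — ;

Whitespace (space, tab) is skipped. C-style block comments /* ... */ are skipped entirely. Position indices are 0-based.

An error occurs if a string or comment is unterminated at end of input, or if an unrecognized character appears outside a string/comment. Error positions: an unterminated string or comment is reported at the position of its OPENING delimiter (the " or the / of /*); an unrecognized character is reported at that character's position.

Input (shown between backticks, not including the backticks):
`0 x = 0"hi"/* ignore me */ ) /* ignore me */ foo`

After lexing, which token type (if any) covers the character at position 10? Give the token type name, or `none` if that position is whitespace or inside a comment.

pos=0: emit NUM '0' (now at pos=1)
pos=2: emit ID 'x' (now at pos=3)
pos=4: emit EQ '='
pos=6: emit NUM '0' (now at pos=7)
pos=7: enter STRING mode
pos=7: emit STR "hi" (now at pos=11)
pos=11: enter COMMENT mode (saw '/*')
exit COMMENT mode (now at pos=26)
pos=27: emit RPAREN ')'
pos=29: enter COMMENT mode (saw '/*')
exit COMMENT mode (now at pos=44)
pos=45: emit ID 'foo' (now at pos=48)
DONE. 7 tokens: [NUM, ID, EQ, NUM, STR, RPAREN, ID]
Position 10: char is '"' -> STR

Answer: STR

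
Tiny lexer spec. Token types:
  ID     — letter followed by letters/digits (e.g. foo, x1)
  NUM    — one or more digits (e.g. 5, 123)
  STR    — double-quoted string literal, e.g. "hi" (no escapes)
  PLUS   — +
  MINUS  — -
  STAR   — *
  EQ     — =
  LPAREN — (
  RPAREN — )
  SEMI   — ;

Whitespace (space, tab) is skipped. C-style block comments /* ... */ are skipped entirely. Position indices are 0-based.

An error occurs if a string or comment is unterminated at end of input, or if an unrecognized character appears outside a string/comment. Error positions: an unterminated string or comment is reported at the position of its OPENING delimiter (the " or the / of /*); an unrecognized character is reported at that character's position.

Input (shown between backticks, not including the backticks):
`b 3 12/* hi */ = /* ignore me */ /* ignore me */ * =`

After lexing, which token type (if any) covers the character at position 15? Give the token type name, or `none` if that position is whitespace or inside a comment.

pos=0: emit ID 'b' (now at pos=1)
pos=2: emit NUM '3' (now at pos=3)
pos=4: emit NUM '12' (now at pos=6)
pos=6: enter COMMENT mode (saw '/*')
exit COMMENT mode (now at pos=14)
pos=15: emit EQ '='
pos=17: enter COMMENT mode (saw '/*')
exit COMMENT mode (now at pos=32)
pos=33: enter COMMENT mode (saw '/*')
exit COMMENT mode (now at pos=48)
pos=49: emit STAR '*'
pos=51: emit EQ '='
DONE. 6 tokens: [ID, NUM, NUM, EQ, STAR, EQ]
Position 15: char is '=' -> EQ

Answer: EQ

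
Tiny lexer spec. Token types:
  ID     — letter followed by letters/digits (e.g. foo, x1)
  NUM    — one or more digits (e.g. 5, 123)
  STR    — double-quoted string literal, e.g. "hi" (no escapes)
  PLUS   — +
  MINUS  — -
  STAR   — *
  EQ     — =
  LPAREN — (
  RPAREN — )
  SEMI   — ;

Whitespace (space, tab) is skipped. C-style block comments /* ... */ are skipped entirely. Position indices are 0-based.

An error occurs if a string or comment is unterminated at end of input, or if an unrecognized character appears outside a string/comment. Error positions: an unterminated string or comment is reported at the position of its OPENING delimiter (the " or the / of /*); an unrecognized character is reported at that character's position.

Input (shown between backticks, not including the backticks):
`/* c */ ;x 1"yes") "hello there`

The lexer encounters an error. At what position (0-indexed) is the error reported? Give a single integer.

pos=0: enter COMMENT mode (saw '/*')
exit COMMENT mode (now at pos=7)
pos=8: emit SEMI ';'
pos=9: emit ID 'x' (now at pos=10)
pos=11: emit NUM '1' (now at pos=12)
pos=12: enter STRING mode
pos=12: emit STR "yes" (now at pos=17)
pos=17: emit RPAREN ')'
pos=19: enter STRING mode
pos=19: ERROR — unterminated string

Answer: 19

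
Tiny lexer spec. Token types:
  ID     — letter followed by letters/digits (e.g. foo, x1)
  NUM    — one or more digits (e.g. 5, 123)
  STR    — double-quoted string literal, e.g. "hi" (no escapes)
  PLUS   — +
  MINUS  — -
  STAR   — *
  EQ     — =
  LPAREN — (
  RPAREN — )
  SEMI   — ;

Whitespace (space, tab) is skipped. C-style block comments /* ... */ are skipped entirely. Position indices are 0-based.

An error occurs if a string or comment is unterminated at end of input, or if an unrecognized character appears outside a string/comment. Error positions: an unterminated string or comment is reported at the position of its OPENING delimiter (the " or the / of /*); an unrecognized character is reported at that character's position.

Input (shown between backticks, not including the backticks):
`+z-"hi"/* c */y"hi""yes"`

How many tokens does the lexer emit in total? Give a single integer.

pos=0: emit PLUS '+'
pos=1: emit ID 'z' (now at pos=2)
pos=2: emit MINUS '-'
pos=3: enter STRING mode
pos=3: emit STR "hi" (now at pos=7)
pos=7: enter COMMENT mode (saw '/*')
exit COMMENT mode (now at pos=14)
pos=14: emit ID 'y' (now at pos=15)
pos=15: enter STRING mode
pos=15: emit STR "hi" (now at pos=19)
pos=19: enter STRING mode
pos=19: emit STR "yes" (now at pos=24)
DONE. 7 tokens: [PLUS, ID, MINUS, STR, ID, STR, STR]

Answer: 7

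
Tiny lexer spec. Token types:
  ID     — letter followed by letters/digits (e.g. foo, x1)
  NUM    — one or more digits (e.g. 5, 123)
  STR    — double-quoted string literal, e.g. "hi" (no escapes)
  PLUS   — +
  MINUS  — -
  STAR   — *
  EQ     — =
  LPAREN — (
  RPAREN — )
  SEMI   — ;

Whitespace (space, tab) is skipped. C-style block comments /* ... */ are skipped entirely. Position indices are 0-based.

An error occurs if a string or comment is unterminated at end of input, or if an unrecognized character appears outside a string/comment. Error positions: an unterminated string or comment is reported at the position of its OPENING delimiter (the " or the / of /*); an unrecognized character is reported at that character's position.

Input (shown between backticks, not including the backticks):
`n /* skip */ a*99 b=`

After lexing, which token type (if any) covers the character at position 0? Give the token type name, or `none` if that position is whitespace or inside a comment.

Answer: ID

Derivation:
pos=0: emit ID 'n' (now at pos=1)
pos=2: enter COMMENT mode (saw '/*')
exit COMMENT mode (now at pos=12)
pos=13: emit ID 'a' (now at pos=14)
pos=14: emit STAR '*'
pos=15: emit NUM '99' (now at pos=17)
pos=18: emit ID 'b' (now at pos=19)
pos=19: emit EQ '='
DONE. 6 tokens: [ID, ID, STAR, NUM, ID, EQ]
Position 0: char is 'n' -> ID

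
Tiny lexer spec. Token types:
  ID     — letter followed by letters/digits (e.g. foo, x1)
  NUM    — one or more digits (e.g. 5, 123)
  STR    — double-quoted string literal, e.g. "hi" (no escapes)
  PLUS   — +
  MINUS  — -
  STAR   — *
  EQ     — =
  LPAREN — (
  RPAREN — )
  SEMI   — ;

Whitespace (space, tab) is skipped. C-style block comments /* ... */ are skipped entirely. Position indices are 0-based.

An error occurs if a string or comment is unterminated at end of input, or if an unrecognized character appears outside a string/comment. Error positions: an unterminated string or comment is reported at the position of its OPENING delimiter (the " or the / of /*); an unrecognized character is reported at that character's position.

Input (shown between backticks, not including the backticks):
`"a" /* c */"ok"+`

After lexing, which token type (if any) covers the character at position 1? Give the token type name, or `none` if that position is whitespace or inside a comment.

Answer: STR

Derivation:
pos=0: enter STRING mode
pos=0: emit STR "a" (now at pos=3)
pos=4: enter COMMENT mode (saw '/*')
exit COMMENT mode (now at pos=11)
pos=11: enter STRING mode
pos=11: emit STR "ok" (now at pos=15)
pos=15: emit PLUS '+'
DONE. 3 tokens: [STR, STR, PLUS]
Position 1: char is 'a' -> STR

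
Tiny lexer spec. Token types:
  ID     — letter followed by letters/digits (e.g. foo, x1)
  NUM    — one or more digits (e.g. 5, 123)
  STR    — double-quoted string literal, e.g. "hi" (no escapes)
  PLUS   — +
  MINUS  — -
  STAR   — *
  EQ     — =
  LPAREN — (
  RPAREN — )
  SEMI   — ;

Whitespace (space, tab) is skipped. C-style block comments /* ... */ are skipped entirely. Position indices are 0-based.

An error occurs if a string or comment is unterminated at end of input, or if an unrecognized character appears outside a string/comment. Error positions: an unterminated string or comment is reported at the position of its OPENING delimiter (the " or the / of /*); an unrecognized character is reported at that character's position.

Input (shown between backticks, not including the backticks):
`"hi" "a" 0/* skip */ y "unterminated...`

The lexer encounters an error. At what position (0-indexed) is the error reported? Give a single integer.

Answer: 23

Derivation:
pos=0: enter STRING mode
pos=0: emit STR "hi" (now at pos=4)
pos=5: enter STRING mode
pos=5: emit STR "a" (now at pos=8)
pos=9: emit NUM '0' (now at pos=10)
pos=10: enter COMMENT mode (saw '/*')
exit COMMENT mode (now at pos=20)
pos=21: emit ID 'y' (now at pos=22)
pos=23: enter STRING mode
pos=23: ERROR — unterminated string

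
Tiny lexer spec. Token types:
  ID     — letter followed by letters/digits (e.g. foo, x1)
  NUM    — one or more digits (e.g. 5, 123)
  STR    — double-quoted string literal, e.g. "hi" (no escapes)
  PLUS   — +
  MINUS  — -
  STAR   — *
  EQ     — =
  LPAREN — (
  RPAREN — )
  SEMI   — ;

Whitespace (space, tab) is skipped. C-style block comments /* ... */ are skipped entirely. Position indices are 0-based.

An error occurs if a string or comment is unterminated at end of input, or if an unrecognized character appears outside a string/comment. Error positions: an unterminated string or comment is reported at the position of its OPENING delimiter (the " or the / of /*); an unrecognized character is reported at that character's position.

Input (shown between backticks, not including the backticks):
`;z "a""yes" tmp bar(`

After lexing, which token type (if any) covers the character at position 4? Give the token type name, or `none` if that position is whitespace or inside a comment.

Answer: STR

Derivation:
pos=0: emit SEMI ';'
pos=1: emit ID 'z' (now at pos=2)
pos=3: enter STRING mode
pos=3: emit STR "a" (now at pos=6)
pos=6: enter STRING mode
pos=6: emit STR "yes" (now at pos=11)
pos=12: emit ID 'tmp' (now at pos=15)
pos=16: emit ID 'bar' (now at pos=19)
pos=19: emit LPAREN '('
DONE. 7 tokens: [SEMI, ID, STR, STR, ID, ID, LPAREN]
Position 4: char is 'a' -> STR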